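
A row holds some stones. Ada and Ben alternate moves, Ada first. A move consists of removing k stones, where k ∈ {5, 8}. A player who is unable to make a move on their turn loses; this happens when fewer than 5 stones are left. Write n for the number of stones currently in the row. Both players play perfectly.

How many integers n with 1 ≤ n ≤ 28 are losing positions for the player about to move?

Build the W/L table. Terminal = L. A non-terminal position is W if it has a move to some L; otherwise it is L.
n=0: no move → L
n=1: no move → L
n=2: no move → L
n=3: no move → L
n=4: no move → L
n=5: can move to 0, which is L ⇒ W
n=6: can move to 1, which is L ⇒ W
n=7: can move to 2, which is L ⇒ W
n=8: can move to 3, which is L ⇒ W
n=9: can move to 4, which is L ⇒ W
n=10: can move to 2, which is L ⇒ W
n=11: can move to 3, which is L ⇒ W
n=12: can move to 4, which is L ⇒ W
n=13: moves to 8(W), 5(W); every one is W ⇒ L
n=14: moves to 9(W), 6(W); every one is W ⇒ L
n=15: moves to 10(W), 7(W); every one is W ⇒ L
n=16: moves to 11(W), 8(W); every one is W ⇒ L
n=17: moves to 12(W), 9(W); every one is W ⇒ L
n=18: can move to 13, which is L ⇒ W
n=19: can move to 14, which is L ⇒ W
n=20: can move to 15, which is L ⇒ W
n=21: can move to 16, which is L ⇒ W
n=22: can move to 17, which is L ⇒ W
n=23: can move to 15, which is L ⇒ W
n=24: can move to 16, which is L ⇒ W
n=25: can move to 17, which is L ⇒ W
n=26: moves to 21(W), 18(W); every one is W ⇒ L
n=27: moves to 22(W), 19(W); every one is W ⇒ L
n=28: moves to 23(W), 20(W); every one is W ⇒ L
L entries with 1 ≤ n ≤ 28 (n=0 is outside the asked range and is not counted): n = 1, 2, 3, 4, 13, 14, 15, 16, 17, 26, 27, 28; that makes 12.

12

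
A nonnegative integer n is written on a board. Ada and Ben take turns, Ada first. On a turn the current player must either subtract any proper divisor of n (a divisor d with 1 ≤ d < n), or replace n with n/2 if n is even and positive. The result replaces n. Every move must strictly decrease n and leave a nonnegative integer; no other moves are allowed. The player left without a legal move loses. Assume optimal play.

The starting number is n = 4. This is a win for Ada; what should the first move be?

Move to 3.

Classify positions by backward induction: terminal positions (no move available) are L. From any other position, the mover wins iff some move reaches an L.
n=0: no move → L
n=1: no move → L
n=2: reaches L-position 1 → W
n=3: only reaches 2(W), which is W → L
n=4: reaches L-position 3 → W
From 4, the L positions reachable in one move are: 3.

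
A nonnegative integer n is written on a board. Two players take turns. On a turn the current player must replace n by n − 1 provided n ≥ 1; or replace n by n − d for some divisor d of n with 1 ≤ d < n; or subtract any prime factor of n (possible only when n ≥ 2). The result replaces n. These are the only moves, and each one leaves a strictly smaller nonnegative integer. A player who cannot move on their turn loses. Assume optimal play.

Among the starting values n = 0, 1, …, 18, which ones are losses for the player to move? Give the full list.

0, 4, 9, 14

Work bottom-up. With no move the player to move loses. Otherwise the position is W if at least one move leads to an L position for the opponent, and L if every move leads to a W.
n=0: no move → L
n=1: reaches L-position 0 → W
n=2: reaches L-position 0 → W
n=3: reaches L-position 0 → W
n=4: only reaches 2(W), 3(W), all W → L
n=5: reaches L-position 0 → W
n=6: reaches L-position 4 → W
n=7: reaches L-position 0 → W
n=8: reaches L-position 4 → W
n=9: only reaches 6(W), 8(W), all W → L
n=10: reaches L-position 9 → W
n=11: reaches L-position 0 → W
n=12: reaches L-position 9 → W
n=13: reaches L-position 0 → W
n=14: only reaches 7(W), 12(W), 13(W), all W → L
n=15: reaches L-position 14 → W
n=16: reaches L-position 14 → W
n=17: reaches L-position 0 → W
n=18: reaches L-position 9 → W
The losing starting values of n are exactly the entries labelled L in this table (4 of them).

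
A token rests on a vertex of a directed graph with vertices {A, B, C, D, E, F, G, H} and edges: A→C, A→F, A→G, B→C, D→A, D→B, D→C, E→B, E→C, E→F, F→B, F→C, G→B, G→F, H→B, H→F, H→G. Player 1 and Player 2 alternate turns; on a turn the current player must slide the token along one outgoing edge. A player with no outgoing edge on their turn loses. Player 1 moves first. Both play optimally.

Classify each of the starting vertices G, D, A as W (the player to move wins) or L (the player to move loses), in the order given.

Positions with no move are L. A position that does have a move is losing for the player to move precisely when every available move leads to a winning position for the opponent. Fill in the labels:
Every edge goes from a vertex to one that appears earlier in the order C, B, F, E, G, A, H, D, so processing vertices in that order labels each vertex after all of its successors.
C: no outgoing edge → L
B: W (go to C, an L position)
F: W (go to C, an L position)
E: W (go to C, an L position)
G: L (options F(W), B(W) are all W)
A: W (go to G, an L position)
H: W (go to G, an L position)
D: W (go to C, an L position)

G: L, D: W, A: W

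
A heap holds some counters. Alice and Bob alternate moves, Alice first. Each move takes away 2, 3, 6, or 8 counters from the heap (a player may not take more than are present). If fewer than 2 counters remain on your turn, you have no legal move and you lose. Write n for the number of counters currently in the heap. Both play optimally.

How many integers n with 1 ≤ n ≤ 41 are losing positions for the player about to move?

11

Build the W/L table. Terminal = L. A non-terminal position is W if it has a move to some L; otherwise it is L.
n=0: no move → L
n=1: no move → L
n=2: W (go to 0, an L position)
n=3: W (go to 1, an L position)
n=4: W (go to 1, an L position)
n=5: L (options 3(W), 2(W) are all W)
n=6: W (go to 0, an L position)
n=7: W (go to 5, an L position)
n=8: W (go to 5, an L position)
n=9: W (go to 1, an L position)
n=10: L (options 8(W), 7(W), 4(W), 2(W) are all W)
n=11: W (go to 5, an L position)
n=12: W (go to 10, an L position)
n=13: W (go to 10, an L position)
n=14: L (options 12(W), 11(W), 8(W), 6(W) are all W)
n=15: L (options 13(W), 12(W), 9(W), 7(W) are all W)
n=16: W (go to 14, an L position)
n=17: W (go to 15, an L position)
n=18: W (go to 15, an L position)
n=19: L (options 17(W), 16(W), 13(W), 11(W) are all W)
n=20: W (go to 14, an L position)
n=21: W (go to 19, an L position)
n=22: W (go to 19, an L position)
n=23: W (go to 15, an L position)
n=24: L (options 22(W), 21(W), 18(W), 16(W) are all W)
n=25: W (go to 19, an L position)
n=26: W (go to 24, an L position)
n=27: W (go to 24, an L position)
n=28: L (options 26(W), 25(W), 22(W), 20(W) are all W)
n=29: L (options 27(W), 26(W), 23(W), 21(W) are all W)
n=30: W (go to 28, an L position)
n=31: W (go to 29, an L position)
n=32: W (go to 29, an L position)
n=33: L (options 31(W), 30(W), 27(W), 25(W) are all W)
n=34: W (go to 28, an L position)
n=35: W (go to 33, an L position)
n=36: W (go to 33, an L position)
n=37: W (go to 29, an L position)
n=38: L (options 36(W), 35(W), 32(W), 30(W) are all W)
n=39: W (go to 33, an L position)
n=40: W (go to 38, an L position)
n=41: W (go to 38, an L position)
L entries with 1 ≤ n ≤ 41 (n=0 is outside the asked range and is not counted): n = 1, 5, 10, 14, 15, 19, 24, 28, 29, 33, 38; that makes 11.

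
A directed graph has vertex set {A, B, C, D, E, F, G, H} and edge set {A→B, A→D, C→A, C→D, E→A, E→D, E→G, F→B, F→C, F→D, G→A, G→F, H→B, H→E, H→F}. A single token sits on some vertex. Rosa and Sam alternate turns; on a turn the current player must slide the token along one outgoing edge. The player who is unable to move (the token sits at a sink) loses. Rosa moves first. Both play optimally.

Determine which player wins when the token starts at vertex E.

Positions with no move are L. A position that does have a move is losing for the player to move precisely when every available move leads to a winning position for the opponent. Fill in the labels:
Every edge goes from a vertex to one that appears earlier in the order B, D, A, C, F, G, E, H, so processing vertices in that order labels each vertex after all of its successors.
B: no outgoing edge → L
D: no outgoing edge → L
A: can move to D, which is L ⇒ W
C: can move to D, which is L ⇒ W
F: can move to D, which is L ⇒ W
G: moves to F(W), A(W); every one is W ⇒ L
E: can move to G, which is L ⇒ W
H: can move to B, which is L ⇒ W
The starting position E is W: Rosa should move to G, handing over an L position.

Rosa wins.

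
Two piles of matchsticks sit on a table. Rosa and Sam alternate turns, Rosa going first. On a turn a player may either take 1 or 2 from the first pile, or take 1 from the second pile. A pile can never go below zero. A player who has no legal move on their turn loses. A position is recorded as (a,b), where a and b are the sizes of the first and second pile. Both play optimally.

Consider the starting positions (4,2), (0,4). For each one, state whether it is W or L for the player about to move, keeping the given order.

(4,2): W, (0,4): L

Classify positions by backward induction: terminal positions (no move available) are L. From any other position, the mover wins iff some move reaches an L.
No move ever increases a pile, so every position that can arise here has a ≤ 4 and b ≤ 4; it is enough to label the cells with 0 ≤ a ≤ 4 and 0 ≤ b ≤ 4.
Every move lowers a or b (never raises either), so fill the grid row by row in increasing a, and left to right within a row: each cell's successors are then already labelled.
      b=0  b=1  b=2  b=3  b=4
a=0:    L    W    L    W    L
a=1:    W    L    W    L    W
a=2:    W    W    W    W    W
a=3:    L    W    L    W    L
a=4:    W    L    W    L    W
Cells with no legal move (terminal, hence L): (0,0).
The remaining L cells, each justified by listing all of its moves:
(0,2): the only move is to (0,1)(W), a W ⇒ L
(0,4): the only move is to (0,3)(W), a W ⇒ L
(1,1): moves to (0,1)(W), (1,0)(W); every one is W ⇒ L
(1,3): moves to (0,3)(W), (1,2)(W); every one is W ⇒ L
(3,0): moves to (2,0)(W), (1,0)(W); every one is W ⇒ L
(3,2): moves to (2,2)(W), (1,2)(W), (3,1)(W); every one is W ⇒ L
(3,4): moves to (2,4)(W), (1,4)(W), (3,3)(W); every one is W ⇒ L
(4,1): moves to (3,1)(W), (2,1)(W), (4,0)(W); every one is W ⇒ L
(4,3): moves to (3,3)(W), (2,3)(W), (4,2)(W); every one is W ⇒ L
Every other cell has at least one move into one of the L cells above, so it is W.
(4,2): the move to (3,2) reaches an L cell, so W
(0,4): one of the L cells justified above, so L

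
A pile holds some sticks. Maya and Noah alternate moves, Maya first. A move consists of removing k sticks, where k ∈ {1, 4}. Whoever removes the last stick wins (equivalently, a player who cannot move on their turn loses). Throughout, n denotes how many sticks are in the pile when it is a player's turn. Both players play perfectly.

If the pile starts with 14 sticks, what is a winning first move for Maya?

Compute win/loss labels from the base case upward. A position with no move is L. Any other position is W if it can reach an L in one move, else L.
n=0: no move → L
n=1: can move to 0, which is L ⇒ W
n=2: the only move is to 1(W), a W ⇒ L
n=3: can move to 2, which is L ⇒ W
n=4: can move to 0, which is L ⇒ W
n=5: moves to 4(W), 1(W); every one is W ⇒ L
n=6: can move to 5, which is L ⇒ W
n=7: moves to 6(W), 3(W); every one is W ⇒ L
n=8: can move to 7, which is L ⇒ W
n=9: can move to 5, which is L ⇒ W
n=10: moves to 9(W), 6(W); every one is W ⇒ L
n=11: can move to 10, which is L ⇒ W
n=12: moves to 11(W), 8(W); every one is W ⇒ L
n=13: can move to 12, which is L ⇒ W
n=14: can move to 10, which is L ⇒ W
From 14, the L positions reachable in one move are: 10.

Remove 4, leaving 10.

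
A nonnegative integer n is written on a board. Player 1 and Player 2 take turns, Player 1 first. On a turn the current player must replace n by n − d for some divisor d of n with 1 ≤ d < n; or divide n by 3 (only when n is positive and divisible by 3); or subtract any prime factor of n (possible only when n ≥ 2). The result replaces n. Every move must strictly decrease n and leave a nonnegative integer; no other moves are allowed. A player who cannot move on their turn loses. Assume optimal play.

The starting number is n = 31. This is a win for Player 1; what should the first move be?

Build the W/L table. Terminal = L. A non-terminal position is W if it has a move to some L; otherwise it is L.
n=0: no move → L
n=1: no move → L
n=2: W (go to 0, an L position)
n=3: W (go to 0, an L position)
n=4: L (options 2(W), 3(W) are all W)
n=5: W (go to 0, an L position)
n=6: W (go to 4, an L position)
n=7: W (go to 0, an L position)
n=8: W (go to 4, an L position)
n=9: L (options 3(W), 6(W), 8(W) are all W)
n=10: W (go to 9, an L position)
n=11: W (go to 0, an L position)
n=12: W (go to 4, an L position)
n=13: W (go to 0, an L position)
n=14: L (options 7(W), 12(W), 13(W) are all W)
n=15: W (go to 14, an L position)
n=16: W (go to 14, an L position)
n=17: W (go to 0, an L position)
n=18: W (go to 9, an L position)
n=19: W (go to 0, an L position)
n=20: L (options 10(W), 15(W), 16(W), 18(W), 19(W) are all W)
n=21: W (go to 14, an L position)
n=22: W (go to 20, an L position)
n=23: W (go to 0, an L position)
n=24: W (go to 20, an L position)
n=25: W (go to 20, an L position)
n=26: L (options 13(W), 24(W), 25(W) are all W)
n=27: W (go to 9, an L position)
n=28: W (go to 14, an L position)
n=29: W (go to 0, an L position)
n=30: W (go to 20, an L position)
n=31: W (go to 0, an L position)
From 31, the L positions reachable in one move are: 0.

Move to 0.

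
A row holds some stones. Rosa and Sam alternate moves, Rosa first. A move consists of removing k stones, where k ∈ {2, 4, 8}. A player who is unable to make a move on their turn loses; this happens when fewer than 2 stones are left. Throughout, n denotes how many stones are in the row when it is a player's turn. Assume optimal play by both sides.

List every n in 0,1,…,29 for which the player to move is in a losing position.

Label each position W (a win for the player to move) or L (a loss). A position with no legal move is L; any other position is W exactly when some move reaches an L, and L when every move reaches a W.
n=0: no move → L
n=1: no move → L
n=2: W (go to 0, an L position)
n=3: W (go to 1, an L position)
n=4: W (go to 0, an L position)
n=5: W (go to 1, an L position)
n=6: L (options 4(W), 2(W) are all W)
n=7: L (options 5(W), 3(W) are all W)
n=8: W (go to 6, an L position)
n=9: W (go to 7, an L position)
n=10: W (go to 6, an L position)
n=11: W (go to 7, an L position)
n=12: L (options 10(W), 8(W), 4(W) are all W)
n=13: L (options 11(W), 9(W), 5(W) are all W)
n=14: W (go to 12, an L position)
n=15: W (go to 13, an L position)
n=16: W (go to 12, an L position)
n=17: W (go to 13, an L position)
n=18: L (options 16(W), 14(W), 10(W) are all W)
n=19: L (options 17(W), 15(W), 11(W) are all W)
n=20: W (go to 18, an L position)
n=21: W (go to 19, an L position)
n=22: W (go to 18, an L position)
n=23: W (go to 19, an L position)
n=24: L (options 22(W), 20(W), 16(W) are all W)
n=25: L (options 23(W), 21(W), 17(W) are all W)
n=26: W (go to 24, an L position)
n=27: W (go to 25, an L position)
n=28: W (go to 24, an L position)
n=29: W (go to 25, an L position)
The losing starting values of n are exactly the entries labelled L in this table (10 of them).

0, 1, 6, 7, 12, 13, 18, 19, 24, 25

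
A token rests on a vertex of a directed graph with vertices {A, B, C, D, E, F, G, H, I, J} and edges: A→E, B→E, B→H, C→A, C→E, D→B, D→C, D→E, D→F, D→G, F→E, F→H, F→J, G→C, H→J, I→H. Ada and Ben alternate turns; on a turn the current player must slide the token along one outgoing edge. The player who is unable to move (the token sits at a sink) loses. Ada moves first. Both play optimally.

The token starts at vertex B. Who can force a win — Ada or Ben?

Use the standard recursion: the mover loses at a terminal position; elsewhere, the mover wins exactly when some move hands the opponent an L position.
Every edge goes from a vertex to one that appears earlier in the order J, E, A, H, C, B, F, G, I, D, so processing vertices in that order labels each vertex after all of its successors.
J: no outgoing edge → L
E: no outgoing edge → L
A: can move to E, which is L ⇒ W
H: can move to J, which is L ⇒ W
C: can move to E, which is L ⇒ W
B: can move to E, which is L ⇒ W
F: can move to E, which is L ⇒ W
G: the only move is to C(W), a W ⇒ L
I: the only move is to H(W), a W ⇒ L
D: can move to G, which is L ⇒ W
The starting position B is W: Ada should move to E, handing over an L position.

Ada wins.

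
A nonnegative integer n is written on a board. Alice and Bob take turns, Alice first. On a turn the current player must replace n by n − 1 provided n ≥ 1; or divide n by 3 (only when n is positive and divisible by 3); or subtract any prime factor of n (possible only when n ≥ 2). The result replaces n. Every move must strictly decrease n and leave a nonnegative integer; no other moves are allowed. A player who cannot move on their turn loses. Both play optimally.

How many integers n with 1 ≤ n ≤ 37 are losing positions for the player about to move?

Use the standard recursion: the mover loses at a terminal position; elsewhere, the mover wins exactly when some move hands the opponent an L position.
n=0: no move → L
n=1: W (go to 0, an L position)
n=2: W (go to 0, an L position)
n=3: W (go to 0, an L position)
n=4: L (options 2(W), 3(W) are all W)
n=5: W (go to 0, an L position)
n=6: W (go to 4, an L position)
n=7: W (go to 0, an L position)
n=8: L (options 6(W), 7(W) are all W)
n=9: W (go to 8, an L position)
n=10: W (go to 8, an L position)
n=11: W (go to 0, an L position)
n=12: W (go to 4, an L position)
n=13: W (go to 0, an L position)
n=14: L (options 7(W), 12(W), 13(W) are all W)
n=15: W (go to 14, an L position)
n=16: W (go to 14, an L position)
n=17: W (go to 0, an L position)
n=18: L (options 6(W), 15(W), 16(W), 17(W) are all W)
n=19: W (go to 0, an L position)
n=20: W (go to 18, an L position)
n=21: W (go to 14, an L position)
n=22: L (options 11(W), 20(W), 21(W) are all W)
n=23: W (go to 0, an L position)
n=24: W (go to 8, an L position)
n=25: L (options 20(W), 24(W) are all W)
n=26: W (go to 25, an L position)
n=27: L (options 9(W), 24(W), 26(W) are all W)
n=28: W (go to 27, an L position)
n=29: W (go to 0, an L position)
n=30: W (go to 25, an L position)
n=31: W (go to 0, an L position)
n=32: L (options 30(W), 31(W) are all W)
n=33: W (go to 22, an L position)
n=34: W (go to 32, an L position)
n=35: L (options 28(W), 30(W), 34(W) are all W)
n=36: W (go to 35, an L position)
n=37: W (go to 0, an L position)
L entries with 1 ≤ n ≤ 37 (n=0 is outside the asked range and is not counted): n = 4, 8, 14, 18, 22, 25, 27, 32, 35; that makes 9.

9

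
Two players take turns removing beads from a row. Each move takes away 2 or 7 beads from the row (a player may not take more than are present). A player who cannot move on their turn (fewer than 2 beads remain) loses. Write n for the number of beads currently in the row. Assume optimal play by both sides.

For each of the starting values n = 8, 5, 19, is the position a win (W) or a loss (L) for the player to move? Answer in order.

8: W, 5: L, 19: L

Compute win/loss labels from the base case upward. A position with no move is L. Any other position is W if it can reach an L in one move, else L.
n=0: no move → L
n=1: no move → L
n=2: can move to 0, which is L ⇒ W
n=3: can move to 1, which is L ⇒ W
n=4: the only move is to 2(W), a W ⇒ L
n=5: the only move is to 3(W), a W ⇒ L
n=6: can move to 4, which is L ⇒ W
n=7: can move to 5, which is L ⇒ W
n=8: can move to 1, which is L ⇒ W
n=9: moves to 7(W), 2(W); every one is W ⇒ L
n=10: moves to 8(W), 3(W); every one is W ⇒ L
n=11: can move to 9, which is L ⇒ W
n=12: can move to 10, which is L ⇒ W
n=13: moves to 11(W), 6(W); every one is W ⇒ L
n=14: moves to 12(W), 7(W); every one is W ⇒ L
n=15: can move to 13, which is L ⇒ W
n=16: can move to 14, which is L ⇒ W
n=17: can move to 10, which is L ⇒ W
n=18: moves to 16(W), 11(W); every one is W ⇒ L
n=19: moves to 17(W), 12(W); every one is W ⇒ L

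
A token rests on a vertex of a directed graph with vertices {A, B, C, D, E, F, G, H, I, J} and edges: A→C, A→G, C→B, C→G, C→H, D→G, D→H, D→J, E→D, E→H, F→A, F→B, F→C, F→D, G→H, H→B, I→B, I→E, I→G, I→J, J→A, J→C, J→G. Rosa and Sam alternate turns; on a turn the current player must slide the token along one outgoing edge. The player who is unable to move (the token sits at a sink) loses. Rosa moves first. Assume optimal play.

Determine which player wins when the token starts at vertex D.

Work bottom-up. With no move the player to move loses. Otherwise the position is W if at least one move leads to an L position for the opponent, and L if every move leads to a W.
Every edge goes from a vertex to one that appears earlier in the order B, H, G, C, A, J, D, F, E, I, so processing vertices in that order labels each vertex after all of its successors.
B: no outgoing edge → L
H: W (go to B, an L position)
G: L (sole option H(W) is W)
C: W (go to G, an L position)
A: W (go to G, an L position)
J: W (go to G, an L position)
D: W (go to G, an L position)
F: W (go to B, an L position)
E: L (options D(W), H(W) are all W)
I: W (go to E, an L position)
The starting position D is W: Rosa should move to G, handing over an L position.

Rosa wins.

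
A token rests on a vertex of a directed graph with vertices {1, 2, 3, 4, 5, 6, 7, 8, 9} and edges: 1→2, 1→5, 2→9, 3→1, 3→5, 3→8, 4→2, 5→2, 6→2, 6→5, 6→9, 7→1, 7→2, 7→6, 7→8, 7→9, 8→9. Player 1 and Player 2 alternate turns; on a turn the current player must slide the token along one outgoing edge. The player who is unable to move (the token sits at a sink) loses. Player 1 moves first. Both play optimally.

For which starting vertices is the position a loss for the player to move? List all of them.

Compute win/loss labels from the base case upward. A position with no move is L. Any other position is W if it can reach an L in one move, else L.
Every edge goes from a vertex to one that appears earlier in the order 9, 2, 5, 1, 6, 8, 7, 4, 3, so processing vertices in that order labels each vertex after all of its successors.
9: no outgoing edge → L
2: W (go to 9, an L position)
5: L (sole option 2(W) is W)
1: W (go to 5, an L position)
6: W (go to 5, an L position)
8: W (go to 9, an L position)
7: W (go to 9, an L position)
4: L (sole option 2(W) is W)
3: W (go to 5, an L position)
The losing starting vertices are exactly the entries labelled L in this table (3 of them).

4, 5, 9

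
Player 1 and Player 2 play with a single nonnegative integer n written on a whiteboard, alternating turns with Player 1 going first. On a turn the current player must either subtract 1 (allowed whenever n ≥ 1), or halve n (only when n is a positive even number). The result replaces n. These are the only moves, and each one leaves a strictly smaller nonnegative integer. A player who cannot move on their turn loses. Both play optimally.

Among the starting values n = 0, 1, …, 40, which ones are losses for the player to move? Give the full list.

Use the standard recursion: the mover loses at a terminal position; elsewhere, the mover wins exactly when some move hands the opponent an L position.
n=0: no move → L
n=1: can move to 0, which is L ⇒ W
n=2: the only move is to 1(W), a W ⇒ L
n=3: can move to 2, which is L ⇒ W
n=4: can move to 2, which is L ⇒ W
n=5: the only move is to 4(W), a W ⇒ L
n=6: can move to 5, which is L ⇒ W
n=7: the only move is to 6(W), a W ⇒ L
n=8: can move to 7, which is L ⇒ W
n=9: the only move is to 8(W), a W ⇒ L
n=10: can move to 5, which is L ⇒ W
n=11: the only move is to 10(W), a W ⇒ L
n=12: can move to 11, which is L ⇒ W
n=13: the only move is to 12(W), a W ⇒ L
n=14: can move to 7, which is L ⇒ W
n=15: the only move is to 14(W), a W ⇒ L
n=16: can move to 15, which is L ⇒ W
n=17: the only move is to 16(W), a W ⇒ L
n=18: can move to 9, which is L ⇒ W
n=19: the only move is to 18(W), a W ⇒ L
n=20: can move to 19, which is L ⇒ W
n=21: the only move is to 20(W), a W ⇒ L
n=22: can move to 11, which is L ⇒ W
n=23: the only move is to 22(W), a W ⇒ L
n=24: can move to 23, which is L ⇒ W
n=25: the only move is to 24(W), a W ⇒ L
n=26: can move to 13, which is L ⇒ W
n=27: the only move is to 26(W), a W ⇒ L
n=28: can move to 27, which is L ⇒ W
n=29: the only move is to 28(W), a W ⇒ L
n=30: can move to 15, which is L ⇒ W
n=31: the only move is to 30(W), a W ⇒ L
n=32: can move to 31, which is L ⇒ W
n=33: the only move is to 32(W), a W ⇒ L
n=34: can move to 17, which is L ⇒ W
n=35: the only move is to 34(W), a W ⇒ L
n=36: can move to 35, which is L ⇒ W
n=37: the only move is to 36(W), a W ⇒ L
n=38: can move to 19, which is L ⇒ W
n=39: the only move is to 38(W), a W ⇒ L
n=40: can move to 39, which is L ⇒ W
The losing starting values of n are exactly the entries labelled L in this table (20 of them).

0, 2, 5, 7, 9, 11, 13, 15, 17, 19, 21, 23, 25, 27, 29, 31, 33, 35, 37, 39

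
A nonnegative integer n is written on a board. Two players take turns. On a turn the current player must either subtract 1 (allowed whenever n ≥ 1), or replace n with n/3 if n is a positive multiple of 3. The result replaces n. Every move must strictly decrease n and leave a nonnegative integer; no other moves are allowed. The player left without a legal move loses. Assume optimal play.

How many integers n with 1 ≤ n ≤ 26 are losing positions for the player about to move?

12

Use the standard recursion: the mover loses at a terminal position; elsewhere, the mover wins exactly when some move hands the opponent an L position.
n=0: no move → L
n=1: →0(L), so W
n=2: →1(W) only, which is W, so L
n=3: →2(L), so W
n=4: →3(W) only, which is W, so L
n=5: →4(L), so W
n=6: →2(L), so W
n=7: →6(W) only, which is W, so L
n=8: →7(L), so W
n=9: →3(W), 8(W) — all W, so L
n=10: →9(L), so W
n=11: →10(W) only, which is W, so L
n=12: →4(L), so W
n=13: →12(W) only, which is W, so L
n=14: →13(L), so W
n=15: →5(W), 14(W) — all W, so L
n=16: →15(L), so W
n=17: →16(W) only, which is W, so L
n=18: →17(L), so W
n=19: →18(W) only, which is W, so L
n=20: →19(L), so W
n=21: →7(L), so W
n=22: →21(W) only, which is W, so L
n=23: →22(L), so W
n=24: →8(W), 23(W) — all W, so L
n=25: →24(L), so W
n=26: →25(W) only, which is W, so L
L entries with 1 ≤ n ≤ 26 (n=0 is outside the asked range and is not counted): n = 2, 4, 7, 9, 11, 13, 15, 17, 19, 22, 24, 26; that makes 12.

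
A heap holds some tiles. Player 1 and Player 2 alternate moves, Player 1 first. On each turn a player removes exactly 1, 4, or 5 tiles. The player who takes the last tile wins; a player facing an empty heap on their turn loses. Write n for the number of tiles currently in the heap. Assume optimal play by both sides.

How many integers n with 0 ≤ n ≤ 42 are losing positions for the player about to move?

12

Compute win/loss labels from the base case upward. A position with no move is L. Any other position is W if it can reach an L in one move, else L.
n=0: no move → L
n=1: →0(L), so W
n=2: →1(W) only, which is W, so L
n=3: →2(L), so W
n=4: →0(L), so W
n=5: →0(L), so W
n=6: →2(L), so W
n=7: →2(L), so W
n=8: →7(W), 4(W), 3(W) — all W, so L
n=9: →8(L), so W
n=10: →9(W), 6(W), 5(W) — all W, so L
n=11: →10(L), so W
n=12: →8(L), so W
n=13: →8(L), so W
n=14: →10(L), so W
n=15: →10(L), so W
n=16: →15(W), 12(W), 11(W) — all W, so L
n=17: →16(L), so W
n=18: →17(W), 14(W), 13(W) — all W, so L
n=19: →18(L), so W
n=20: →16(L), so W
n=21: →16(L), so W
n=22: →18(L), so W
n=23: →18(L), so W
n=24: →23(W), 20(W), 19(W) — all W, so L
n=25: →24(L), so W
n=26: →25(W), 22(W), 21(W) — all W, so L
n=27: →26(L), so W
n=28: →24(L), so W
n=29: →24(L), so W
n=30: →26(L), so W
n=31: →26(L), so W
n=32: →31(W), 28(W), 27(W) — all W, so L
n=33: →32(L), so W
n=34: →33(W), 30(W), 29(W) — all W, so L
n=35: →34(L), so W
n=36: →32(L), so W
n=37: →32(L), so W
n=38: →34(L), so W
n=39: →34(L), so W
n=40: →39(W), 36(W), 35(W) — all W, so L
n=41: →40(L), so W
n=42: →41(W), 38(W), 37(W) — all W, so L
L entries with 0 ≤ n ≤ 42: n = 0, 2, 8, 10, 16, 18, 24, 26, 32, 34, 40, 42; that makes 12.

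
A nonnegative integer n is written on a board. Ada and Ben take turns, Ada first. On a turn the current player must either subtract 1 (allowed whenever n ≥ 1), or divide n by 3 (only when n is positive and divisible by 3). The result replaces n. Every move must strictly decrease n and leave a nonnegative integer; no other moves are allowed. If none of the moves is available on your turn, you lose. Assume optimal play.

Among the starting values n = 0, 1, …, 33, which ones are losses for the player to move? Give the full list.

0, 2, 4, 7, 9, 11, 13, 15, 17, 19, 22, 24, 26, 28, 30, 32

Classify positions by backward induction: terminal positions (no move available) are L. From any other position, the mover wins iff some move reaches an L.
n=0: no move → L
n=1: can move to 0, which is L ⇒ W
n=2: the only move is to 1(W), a W ⇒ L
n=3: can move to 2, which is L ⇒ W
n=4: the only move is to 3(W), a W ⇒ L
n=5: can move to 4, which is L ⇒ W
n=6: can move to 2, which is L ⇒ W
n=7: the only move is to 6(W), a W ⇒ L
n=8: can move to 7, which is L ⇒ W
n=9: moves to 3(W), 8(W); every one is W ⇒ L
n=10: can move to 9, which is L ⇒ W
n=11: the only move is to 10(W), a W ⇒ L
n=12: can move to 4, which is L ⇒ W
n=13: the only move is to 12(W), a W ⇒ L
n=14: can move to 13, which is L ⇒ W
n=15: moves to 5(W), 14(W); every one is W ⇒ L
n=16: can move to 15, which is L ⇒ W
n=17: the only move is to 16(W), a W ⇒ L
n=18: can move to 17, which is L ⇒ W
n=19: the only move is to 18(W), a W ⇒ L
n=20: can move to 19, which is L ⇒ W
n=21: can move to 7, which is L ⇒ W
n=22: the only move is to 21(W), a W ⇒ L
n=23: can move to 22, which is L ⇒ W
n=24: moves to 8(W), 23(W); every one is W ⇒ L
n=25: can move to 24, which is L ⇒ W
n=26: the only move is to 25(W), a W ⇒ L
n=27: can move to 9, which is L ⇒ W
n=28: the only move is to 27(W), a W ⇒ L
n=29: can move to 28, which is L ⇒ W
n=30: moves to 10(W), 29(W); every one is W ⇒ L
n=31: can move to 30, which is L ⇒ W
n=32: the only move is to 31(W), a W ⇒ L
n=33: can move to 11, which is L ⇒ W
Reading off the rows marked L gives the requested list; there are 16 such values of n.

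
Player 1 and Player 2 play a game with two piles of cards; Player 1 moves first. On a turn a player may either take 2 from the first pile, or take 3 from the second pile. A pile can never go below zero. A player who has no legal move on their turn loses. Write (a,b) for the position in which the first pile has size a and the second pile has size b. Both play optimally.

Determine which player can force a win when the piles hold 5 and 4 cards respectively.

Player 1 wins.

Build the W/L table. Terminal = L. A non-terminal position is W if it has a move to some L; otherwise it is L.
No move ever increases a pile, so every position that can arise here has a ≤ 5 and b ≤ 4; it is enough to label the cells with 0 ≤ a ≤ 5 and 0 ≤ b ≤ 4.
Every move lowers a or b (never raises either), so fill the grid row by row in increasing a, and left to right within a row: each cell's successors are then already labelled.
      b=0  b=1  b=2  b=3  b=4
a=0:    L    L    L    W    W
a=1:    L    L    L    W    W
a=2:    W    W    W    L    L
a=3:    W    W    W    L    L
a=4:    L    L    L    W    W
a=5:    L    L    L    W    W
Cells with no legal move (terminal, hence L): (0,0), (0,1), (0,2), (1,0), (1,1), (1,2).
The remaining L cells, each justified by listing all of its moves:
(2,3): moves to (0,3)(W), (2,0)(W); every one is W ⇒ L
(2,4): moves to (0,4)(W), (2,1)(W); every one is W ⇒ L
(3,3): moves to (1,3)(W), (3,0)(W); every one is W ⇒ L
(3,4): moves to (1,4)(W), (3,1)(W); every one is W ⇒ L
(4,0): the only move is to (2,0)(W), a W ⇒ L
(4,1): the only move is to (2,1)(W), a W ⇒ L
(4,2): the only move is to (2,2)(W), a W ⇒ L
(5,0): the only move is to (3,0)(W), a W ⇒ L
(5,1): the only move is to (3,1)(W), a W ⇒ L
(5,2): the only move is to (3,2)(W), a W ⇒ L
Every other cell has at least one move into one of the L cells above, so it is W.
From (5,4) Player 1 can move to (3,4), reaching an L position.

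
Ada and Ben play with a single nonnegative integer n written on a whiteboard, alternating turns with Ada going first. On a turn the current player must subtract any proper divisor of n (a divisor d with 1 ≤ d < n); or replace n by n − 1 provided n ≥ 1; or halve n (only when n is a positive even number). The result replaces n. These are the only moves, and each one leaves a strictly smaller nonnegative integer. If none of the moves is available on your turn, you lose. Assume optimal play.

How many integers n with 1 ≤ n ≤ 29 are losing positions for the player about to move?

14

Positions with no move are L. A position that does have a move is losing for the player to move precisely when every available move leads to a winning position for the opponent. Fill in the labels:
n=0: no move → L
n=1: reaches L-position 0 → W
n=2: only reaches 1(W), which is W → L
n=3: reaches L-position 2 → W
n=4: reaches L-position 2 → W
n=5: only reaches 4(W), which is W → L
n=6: reaches L-position 5 → W
n=7: only reaches 6(W), which is W → L
n=8: reaches L-position 7 → W
n=9: only reaches 6(W), 8(W), all W → L
n=10: reaches L-position 5 → W
n=11: only reaches 10(W), which is W → L
n=12: reaches L-position 9 → W
n=13: only reaches 12(W), which is W → L
n=14: reaches L-position 7 → W
n=15: only reaches 10(W), 12(W), 14(W), all W → L
n=16: reaches L-position 15 → W
n=17: only reaches 16(W), which is W → L
n=18: reaches L-position 9 → W
n=19: only reaches 18(W), which is W → L
n=20: reaches L-position 15 → W
n=21: only reaches 14(W), 18(W), 20(W), all W → L
n=22: reaches L-position 11 → W
n=23: only reaches 22(W), which is W → L
n=24: reaches L-position 21 → W
n=25: only reaches 20(W), 24(W), all W → L
n=26: reaches L-position 13 → W
n=27: only reaches 18(W), 24(W), 26(W), all W → L
n=28: reaches L-position 21 → W
n=29: only reaches 28(W), which is W → L
L entries with 1 ≤ n ≤ 29 (n=0 is outside the asked range and is not counted): n = 2, 5, 7, 9, 11, 13, 15, 17, 19, 21, 23, 25, 27, 29; that makes 14.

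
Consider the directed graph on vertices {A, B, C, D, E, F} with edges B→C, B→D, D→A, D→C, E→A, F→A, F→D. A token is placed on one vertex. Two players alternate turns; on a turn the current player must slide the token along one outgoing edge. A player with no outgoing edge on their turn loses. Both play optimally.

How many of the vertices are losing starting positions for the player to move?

2

Classify positions by backward induction: terminal positions (no move available) are L. From any other position, the mover wins iff some move reaches an L.
Every edge goes from a vertex to one that appears earlier in the order A, C, D, B, E, F, so processing vertices in that order labels each vertex after all of its successors.
A: no outgoing edge → L
C: no outgoing edge → L
D: can move to C, which is L ⇒ W
B: can move to C, which is L ⇒ W
E: can move to A, which is L ⇒ W
F: can move to A, which is L ⇒ W
The L vertices are A, C; that is 2 in all.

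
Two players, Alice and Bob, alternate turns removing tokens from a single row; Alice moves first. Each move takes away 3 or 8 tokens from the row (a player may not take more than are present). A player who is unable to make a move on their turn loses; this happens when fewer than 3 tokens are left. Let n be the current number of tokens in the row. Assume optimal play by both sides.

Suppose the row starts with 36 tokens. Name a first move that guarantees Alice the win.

Use the standard recursion: the mover loses at a terminal position; elsewhere, the mover wins exactly when some move hands the opponent an L position.
n=0: no move → L
n=1: no move → L
n=2: no move → L
n=3: →0(L), so W
n=4: →1(L), so W
n=5: →2(L), so W
n=6: →3(W) only, which is W, so L
n=7: →4(W) only, which is W, so L
n=8: →0(L), so W
n=9: →6(L), so W
n=10: →7(L), so W
n=11: →8(W), 3(W) — all W, so L
n=12: →9(W), 4(W) — all W, so L
n=13: →10(W), 5(W) — all W, so L
n=14: →11(L), so W
n=15: →12(L), so W
n=16: →13(L), so W
n=17: →14(W), 9(W) — all W, so L
n=18: →15(W), 10(W) — all W, so L
n=19: →11(L), so W
n=20: →17(L), so W
n=21: →18(L), so W
n=22: →19(W), 14(W) — all W, so L
n=23: →20(W), 15(W) — all W, so L
n=24: →21(W), 16(W) — all W, so L
n=25: →22(L), so W
n=26: →23(L), so W
n=27: →24(L), so W
n=28: →25(W), 20(W) — all W, so L
n=29: →26(W), 21(W) — all W, so L
n=30: →22(L), so W
n=31: →28(L), so W
n=32: →29(L), so W
n=33: →30(W), 25(W) — all W, so L
n=34: →31(W), 26(W) — all W, so L
n=35: →32(W), 27(W) — all W, so L
n=36: →33(L), so W
From 36, the L positions reachable in one move are: 33, 28. Any move reaching one of these is winning.

Remove 3, leaving 33.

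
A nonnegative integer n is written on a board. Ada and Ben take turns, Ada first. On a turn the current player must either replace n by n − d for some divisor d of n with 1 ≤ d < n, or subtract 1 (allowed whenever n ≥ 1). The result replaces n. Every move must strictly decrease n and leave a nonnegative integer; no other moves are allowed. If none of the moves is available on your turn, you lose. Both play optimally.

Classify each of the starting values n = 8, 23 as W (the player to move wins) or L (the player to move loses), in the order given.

8: W, 23: L

Compute win/loss labels from the base case upward. A position with no move is L. Any other position is W if it can reach an L in one move, else L.
n=0: no move → L
n=1: can move to 0, which is L ⇒ W
n=2: the only move is to 1(W), a W ⇒ L
n=3: can move to 2, which is L ⇒ W
n=4: can move to 2, which is L ⇒ W
n=5: the only move is to 4(W), a W ⇒ L
n=6: can move to 5, which is L ⇒ W
n=7: the only move is to 6(W), a W ⇒ L
n=8: can move to 7, which is L ⇒ W
n=9: moves to 6(W), 8(W); every one is W ⇒ L
n=10: can move to 5, which is L ⇒ W
n=11: the only move is to 10(W), a W ⇒ L
n=12: can move to 9, which is L ⇒ W
n=13: the only move is to 12(W), a W ⇒ L
n=14: can move to 7, which is L ⇒ W
n=15: moves to 10(W), 12(W), 14(W); every one is W ⇒ L
n=16: can move to 15, which is L ⇒ W
n=17: the only move is to 16(W), a W ⇒ L
n=18: can move to 9, which is L ⇒ W
n=19: the only move is to 18(W), a W ⇒ L
n=20: can move to 15, which is L ⇒ W
n=21: moves to 14(W), 18(W), 20(W); every one is W ⇒ L
n=22: can move to 11, which is L ⇒ W
n=23: the only move is to 22(W), a W ⇒ L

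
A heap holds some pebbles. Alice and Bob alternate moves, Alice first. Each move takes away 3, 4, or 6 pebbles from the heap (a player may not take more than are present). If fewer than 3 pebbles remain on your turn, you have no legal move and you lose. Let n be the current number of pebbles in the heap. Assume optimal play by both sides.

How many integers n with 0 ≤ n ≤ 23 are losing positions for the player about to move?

9

Label each position W (a win for the player to move) or L (a loss). A position with no legal move is L; any other position is W exactly when some move reaches an L, and L when every move reaches a W.
n=0: no move → L
n=1: no move → L
n=2: no move → L
n=3: →0(L), so W
n=4: →1(L), so W
n=5: →2(L), so W
n=6: →2(L), so W
n=7: →1(L), so W
n=8: →2(L), so W
n=9: →6(W), 5(W), 3(W) — all W, so L
n=10: →7(W), 6(W), 4(W) — all W, so L
n=11: →8(W), 7(W), 5(W) — all W, so L
n=12: →9(L), so W
n=13: →10(L), so W
n=14: →11(L), so W
n=15: →11(L), so W
n=16: →10(L), so W
n=17: →11(L), so W
n=18: →15(W), 14(W), 12(W) — all W, so L
n=19: →16(W), 15(W), 13(W) — all W, so L
n=20: →17(W), 16(W), 14(W) — all W, so L
n=21: →18(L), so W
n=22: →19(L), so W
n=23: →20(L), so W
L entries with 0 ≤ n ≤ 23: n = 0, 1, 2, 9, 10, 11, 18, 19, 20; that makes 9.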